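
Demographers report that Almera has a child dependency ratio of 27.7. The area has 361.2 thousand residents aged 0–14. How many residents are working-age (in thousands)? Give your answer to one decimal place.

Working-age: 1,304.0

Youth dependency ratio = youth / working-age × 100
27.7 = 361.2 / W × 100
⇒ 1,304.0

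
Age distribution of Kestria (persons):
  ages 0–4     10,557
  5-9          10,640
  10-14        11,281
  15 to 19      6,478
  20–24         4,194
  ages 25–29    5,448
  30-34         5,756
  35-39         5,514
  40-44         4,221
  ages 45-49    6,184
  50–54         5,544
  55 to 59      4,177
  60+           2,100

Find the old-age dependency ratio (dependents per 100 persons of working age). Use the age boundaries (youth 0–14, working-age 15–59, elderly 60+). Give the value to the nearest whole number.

Old-age dependency ratio: 4

0–14: 10,557 + 10,640 + 11,281 = 32,478
15–59: 6,478 + 4,194 + 5,448 + 5,756 + 5,514 + 4,221 + 6,184 + 5,544 + 4,177 = 47,516
60+: 2,100
Old-age dependency ratio = 2,100 / 47,516 × 100 = 4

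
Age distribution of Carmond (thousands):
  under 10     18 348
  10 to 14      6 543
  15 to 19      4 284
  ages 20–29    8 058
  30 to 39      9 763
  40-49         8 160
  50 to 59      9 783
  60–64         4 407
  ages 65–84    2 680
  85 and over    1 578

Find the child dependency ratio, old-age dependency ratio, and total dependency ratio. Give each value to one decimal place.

Youth dependency ratio: 56.0
Old-age dependency ratio: 9.6
Total dependency ratio: 65.6

0–14: 18 348 + 6 543 = 24 891
15–64: 4 284 + 8 058 + 9 763 + 8 160 + 9 783 + 4 407 = 44 455
65+: 2 680 + 1 578 = 4 258
Youth dependency ratio = 24 891 / 44 455 × 100 = 56.0
Old-age dependency ratio = 4 258 / 44 455 × 100 = 9.6
Total dependency ratio = (24 891 + 4 258) / 44 455 × 100 = 29 149 / 44 455 × 100 = 65.6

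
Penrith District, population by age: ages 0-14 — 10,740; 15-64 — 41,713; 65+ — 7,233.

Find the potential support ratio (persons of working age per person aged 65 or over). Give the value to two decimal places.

Potential support ratio: 5.77

Potential support ratio = 41,713 / 7,233 = 5.77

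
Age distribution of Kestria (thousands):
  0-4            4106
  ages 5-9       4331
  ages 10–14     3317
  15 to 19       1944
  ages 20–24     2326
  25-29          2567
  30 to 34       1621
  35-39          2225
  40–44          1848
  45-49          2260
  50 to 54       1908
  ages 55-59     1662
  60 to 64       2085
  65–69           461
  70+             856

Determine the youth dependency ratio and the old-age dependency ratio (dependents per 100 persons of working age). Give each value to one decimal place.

Youth dependency ratio: 57.5
Old-age dependency ratio: 6.4

0–14: 4106 + 4331 + 3317 = 11754
15–64: 1944 + 2326 + 2567 + 1621 + 2225 + 1848 + 2260 + 1908 + 1662 + 2085 = 20446
65+: 461 + 856 = 1317
Youth dependency ratio = 11754 / 20446 × 100 = 57.5
Old-age dependency ratio = 1317 / 20446 × 100 = 6.4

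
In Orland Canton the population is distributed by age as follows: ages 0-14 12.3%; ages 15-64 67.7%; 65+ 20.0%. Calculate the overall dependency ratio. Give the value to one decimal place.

Total dependency ratio: 47.7

Total dependency ratio = (12.3 + 20.0) / 67.7 × 100 = 32.3 / 67.7 × 100 = 47.7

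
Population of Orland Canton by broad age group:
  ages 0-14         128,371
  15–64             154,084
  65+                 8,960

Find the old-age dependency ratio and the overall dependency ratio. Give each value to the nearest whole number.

Old-age dependency ratio: 6
Total dependency ratio: 89

Old-age dependency ratio = 8,960 / 154,084 × 100 = 6
Total dependency ratio = (128,371 + 8,960) / 154,084 × 100 = 137,331 / 154,084 × 100 = 89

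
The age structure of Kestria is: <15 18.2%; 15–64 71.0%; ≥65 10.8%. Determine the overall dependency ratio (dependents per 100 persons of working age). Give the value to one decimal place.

Total dependency ratio: 40.8

Total dependency ratio = (18.2 + 10.8) / 71.0 × 100 = 29.0 / 71.0 × 100 = 40.8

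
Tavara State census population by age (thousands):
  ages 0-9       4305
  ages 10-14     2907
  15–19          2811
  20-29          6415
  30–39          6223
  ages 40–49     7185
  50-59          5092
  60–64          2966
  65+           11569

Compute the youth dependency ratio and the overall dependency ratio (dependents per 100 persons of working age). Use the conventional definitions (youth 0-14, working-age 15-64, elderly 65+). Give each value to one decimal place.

Youth dependency ratio: 23.5
Total dependency ratio: 61.2

0–14: 4305 + 2907 = 7212
15–64: 2811 + 6415 + 6223 + 7185 + 5092 + 2966 = 30692
65+: 11569
Youth dependency ratio = 7212 / 30692 × 100 = 23.5
Total dependency ratio = (7212 + 11569) / 30692 × 100 = 18781 / 30692 × 100 = 61.2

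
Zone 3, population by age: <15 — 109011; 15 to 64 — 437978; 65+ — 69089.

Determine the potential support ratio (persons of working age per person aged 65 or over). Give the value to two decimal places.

Potential support ratio = 437978 / 69089 = 6.34

Potential support ratio: 6.34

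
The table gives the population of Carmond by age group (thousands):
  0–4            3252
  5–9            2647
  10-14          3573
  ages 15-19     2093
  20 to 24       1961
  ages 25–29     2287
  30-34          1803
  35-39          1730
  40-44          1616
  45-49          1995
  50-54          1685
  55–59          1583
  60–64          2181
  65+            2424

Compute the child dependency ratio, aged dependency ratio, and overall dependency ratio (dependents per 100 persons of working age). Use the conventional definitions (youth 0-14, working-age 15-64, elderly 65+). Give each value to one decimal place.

Youth dependency ratio: 50.0
Old-age dependency ratio: 12.8
Total dependency ratio: 62.8

0–14: 3252 + 2647 + 3573 = 9472
15–64: 2093 + 1961 + 2287 + 1803 + 1730 + 1616 + 1995 + 1685 + 1583 + 2181 = 18934
65+: 2424
Youth dependency ratio = 9472 / 18934 × 100 = 50.0
Old-age dependency ratio = 2424 / 18934 × 100 = 12.8
Total dependency ratio = (9472 + 2424) / 18934 × 100 = 11896 / 18934 × 100 = 62.8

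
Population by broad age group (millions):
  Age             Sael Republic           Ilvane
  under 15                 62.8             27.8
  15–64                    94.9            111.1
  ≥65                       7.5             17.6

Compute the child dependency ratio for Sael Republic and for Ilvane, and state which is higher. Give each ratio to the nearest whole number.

Sael Republic: 66
Ilvane: 25
Higher: Sael Republic

Sael Republic: 62.8 / 94.9 × 100 = 66
Ilvane: 27.8 / 111.1 × 100 = 25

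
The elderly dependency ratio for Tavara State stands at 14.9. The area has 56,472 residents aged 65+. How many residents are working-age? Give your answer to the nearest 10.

Old-age dependency ratio = elderly / working-age × 100
14.9 = 56,472 / W × 100
⇒ 379,010

Working-age: 379,010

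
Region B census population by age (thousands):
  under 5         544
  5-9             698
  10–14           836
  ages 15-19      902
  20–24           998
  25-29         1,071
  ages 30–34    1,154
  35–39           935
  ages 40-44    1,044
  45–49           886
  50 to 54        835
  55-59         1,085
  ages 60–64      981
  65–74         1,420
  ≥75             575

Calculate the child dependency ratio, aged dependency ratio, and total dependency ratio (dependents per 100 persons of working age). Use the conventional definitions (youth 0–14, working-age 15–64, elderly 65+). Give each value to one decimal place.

0–14: 544 + 698 + 836 = 2,078
15–64: 902 + 998 + 1,071 + 1,154 + 935 + 1,044 + 886 + 835 + 1,085 + 981 = 9,891
65+: 1,420 + 575 = 1,995
Youth dependency ratio = 2,078 / 9,891 × 100 = 21.0
Old-age dependency ratio = 1,995 / 9,891 × 100 = 20.2
Total dependency ratio = (2,078 + 1,995) / 9,891 × 100 = 4,073 / 9,891 × 100 = 41.2

Youth dependency ratio: 21.0
Old-age dependency ratio: 20.2
Total dependency ratio: 41.2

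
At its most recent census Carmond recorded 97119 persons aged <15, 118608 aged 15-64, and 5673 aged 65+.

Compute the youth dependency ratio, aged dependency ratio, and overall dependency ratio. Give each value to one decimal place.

Youth dependency ratio: 81.9
Old-age dependency ratio: 4.8
Total dependency ratio: 86.7

Youth dependency ratio = 97119 / 118608 × 100 = 81.9
Old-age dependency ratio = 5673 / 118608 × 100 = 4.8
Total dependency ratio = (97119 + 5673) / 118608 × 100 = 102792 / 118608 × 100 = 86.7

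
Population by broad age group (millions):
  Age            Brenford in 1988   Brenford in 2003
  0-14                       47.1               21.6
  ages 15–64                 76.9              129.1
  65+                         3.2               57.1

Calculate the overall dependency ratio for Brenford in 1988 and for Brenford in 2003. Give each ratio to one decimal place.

Brenford in 1988: (47.1 + 3.2) / 76.9 × 100 = 50.3 / 76.9 × 100 = 65.4
Brenford in 2003: (21.6 + 57.1) / 129.1 × 100 = 78.7 / 129.1 × 100 = 61.0

Brenford in 1988: 65.4
Brenford in 2003: 61.0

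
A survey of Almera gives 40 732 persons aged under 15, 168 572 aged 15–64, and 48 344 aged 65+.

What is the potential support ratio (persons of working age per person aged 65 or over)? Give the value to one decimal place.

Potential support ratio: 3.5

Potential support ratio = 168 572 / 48 344 = 3.5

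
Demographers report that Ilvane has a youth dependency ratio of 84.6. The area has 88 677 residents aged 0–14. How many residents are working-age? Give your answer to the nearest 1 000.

Working-age: 105 000

Youth dependency ratio = youth / working-age × 100
84.6 = 88 677 / W × 100
⇒ 105 000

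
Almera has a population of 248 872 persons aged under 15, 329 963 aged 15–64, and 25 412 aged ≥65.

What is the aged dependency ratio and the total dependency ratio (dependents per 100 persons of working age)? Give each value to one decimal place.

Old-age dependency ratio = 25 412 / 329 963 × 100 = 7.7
Total dependency ratio = (248 872 + 25 412) / 329 963 × 100 = 274 284 / 329 963 × 100 = 83.1

Old-age dependency ratio: 7.7
Total dependency ratio: 83.1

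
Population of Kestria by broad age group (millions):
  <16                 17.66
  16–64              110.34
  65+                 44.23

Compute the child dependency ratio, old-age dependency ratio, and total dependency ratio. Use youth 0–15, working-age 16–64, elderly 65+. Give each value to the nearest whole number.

Youth dependency ratio: 16
Old-age dependency ratio: 40
Total dependency ratio: 56

Youth dependency ratio = 17.66 / 110.34 × 100 = 16
Old-age dependency ratio = 44.23 / 110.34 × 100 = 40
Total dependency ratio = (17.66 + 44.23) / 110.34 × 100 = 61.89 / 110.34 × 100 = 56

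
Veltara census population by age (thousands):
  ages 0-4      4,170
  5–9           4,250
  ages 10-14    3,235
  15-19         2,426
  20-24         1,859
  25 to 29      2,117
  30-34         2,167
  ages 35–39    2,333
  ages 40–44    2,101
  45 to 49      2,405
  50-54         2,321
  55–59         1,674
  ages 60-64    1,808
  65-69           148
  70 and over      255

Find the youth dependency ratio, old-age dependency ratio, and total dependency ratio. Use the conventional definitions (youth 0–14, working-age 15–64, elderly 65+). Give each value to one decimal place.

Youth dependency ratio: 54.9
Old-age dependency ratio: 1.9
Total dependency ratio: 56.8

0–14: 4,170 + 4,250 + 3,235 = 11,655
15–64: 2,426 + 1,859 + 2,117 + 2,167 + 2,333 + 2,101 + 2,405 + 2,321 + 1,674 + 1,808 = 21,211
65+: 148 + 255 = 403
Youth dependency ratio = 11,655 / 21,211 × 100 = 54.9
Old-age dependency ratio = 403 / 21,211 × 100 = 1.9
Total dependency ratio = (11,655 + 403) / 21,211 × 100 = 12,058 / 21,211 × 100 = 56.8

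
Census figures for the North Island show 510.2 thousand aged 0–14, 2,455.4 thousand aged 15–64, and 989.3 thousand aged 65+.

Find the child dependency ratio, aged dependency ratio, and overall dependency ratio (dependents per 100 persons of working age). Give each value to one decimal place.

Youth dependency ratio: 20.8
Old-age dependency ratio: 40.3
Total dependency ratio: 61.1

Youth dependency ratio = 510.2 / 2,455.4 × 100 = 20.8
Old-age dependency ratio = 989.3 / 2,455.4 × 100 = 40.3
Total dependency ratio = (510.2 + 989.3) / 2,455.4 × 100 = 1,499.5 / 2,455.4 × 100 = 61.1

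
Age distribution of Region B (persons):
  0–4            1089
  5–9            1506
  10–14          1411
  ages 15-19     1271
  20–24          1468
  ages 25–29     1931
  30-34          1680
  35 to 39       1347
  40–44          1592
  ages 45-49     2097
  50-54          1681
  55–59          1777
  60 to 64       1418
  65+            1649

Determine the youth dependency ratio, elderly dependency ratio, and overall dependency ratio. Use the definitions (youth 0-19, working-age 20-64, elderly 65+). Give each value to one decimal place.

Youth dependency ratio: 35.2
Old-age dependency ratio: 11.0
Total dependency ratio: 46.2

0–19: 1089 + 1506 + 1411 + 1271 = 5277
20–64: 1468 + 1931 + 1680 + 1347 + 1592 + 2097 + 1681 + 1777 + 1418 = 14991
65+: 1649
Youth dependency ratio = 5277 / 14991 × 100 = 35.2
Old-age dependency ratio = 1649 / 14991 × 100 = 11.0
Total dependency ratio = (5277 + 1649) / 14991 × 100 = 6926 / 14991 × 100 = 46.2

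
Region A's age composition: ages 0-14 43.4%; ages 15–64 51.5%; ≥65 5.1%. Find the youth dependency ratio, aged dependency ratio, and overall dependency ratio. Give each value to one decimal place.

Youth dependency ratio: 84.3
Old-age dependency ratio: 9.9
Total dependency ratio: 94.2

Youth dependency ratio = 43.4 / 51.5 × 100 = 84.3
Old-age dependency ratio = 5.1 / 51.5 × 100 = 9.9
Total dependency ratio = (43.4 + 5.1) / 51.5 × 100 = 48.5 / 51.5 × 100 = 94.2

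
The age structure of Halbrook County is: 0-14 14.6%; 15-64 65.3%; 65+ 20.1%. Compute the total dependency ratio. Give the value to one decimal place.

Total dependency ratio: 53.1

Total dependency ratio = (14.6 + 20.1) / 65.3 × 100 = 34.7 / 65.3 × 100 = 53.1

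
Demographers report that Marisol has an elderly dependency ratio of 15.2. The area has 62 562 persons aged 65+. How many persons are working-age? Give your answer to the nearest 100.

Working-age: 411 600

Old-age dependency ratio = elderly / working-age × 100
15.2 = 62 562 / W × 100
⇒ 411 600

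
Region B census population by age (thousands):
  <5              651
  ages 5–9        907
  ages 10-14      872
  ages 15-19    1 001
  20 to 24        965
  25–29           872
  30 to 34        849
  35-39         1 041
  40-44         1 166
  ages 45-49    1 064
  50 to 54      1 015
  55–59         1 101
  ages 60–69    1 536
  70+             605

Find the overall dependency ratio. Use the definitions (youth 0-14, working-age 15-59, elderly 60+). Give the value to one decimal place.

0–14: 651 + 907 + 872 = 2 430
15–59: 1 001 + 965 + 872 + 849 + 1 041 + 1 166 + 1 064 + 1 015 + 1 101 = 9 074
60+: 1 536 + 605 = 2 141
Total dependency ratio = (2 430 + 2 141) / 9 074 × 100 = 4 571 / 9 074 × 100 = 50.4

Total dependency ratio: 50.4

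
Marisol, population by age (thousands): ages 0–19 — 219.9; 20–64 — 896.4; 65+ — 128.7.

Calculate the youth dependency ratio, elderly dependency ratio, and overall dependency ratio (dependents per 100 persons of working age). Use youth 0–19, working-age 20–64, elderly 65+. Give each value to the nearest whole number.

Youth dependency ratio = 219.9 / 896.4 × 100 = 25
Old-age dependency ratio = 128.7 / 896.4 × 100 = 14
Total dependency ratio = (219.9 + 128.7) / 896.4 × 100 = 348.6 / 896.4 × 100 = 39

Youth dependency ratio: 25
Old-age dependency ratio: 14
Total dependency ratio: 39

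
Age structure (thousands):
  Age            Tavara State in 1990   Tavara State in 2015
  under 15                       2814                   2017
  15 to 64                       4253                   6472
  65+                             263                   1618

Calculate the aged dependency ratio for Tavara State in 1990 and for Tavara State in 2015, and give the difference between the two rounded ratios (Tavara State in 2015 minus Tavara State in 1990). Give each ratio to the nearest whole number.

Tavara State in 1990: 6
Tavara State in 2015: 25
Difference: +19

Tavara State in 1990: 263 / 4253 × 100 = 6
Tavara State in 2015: 1618 / 6472 × 100 = 25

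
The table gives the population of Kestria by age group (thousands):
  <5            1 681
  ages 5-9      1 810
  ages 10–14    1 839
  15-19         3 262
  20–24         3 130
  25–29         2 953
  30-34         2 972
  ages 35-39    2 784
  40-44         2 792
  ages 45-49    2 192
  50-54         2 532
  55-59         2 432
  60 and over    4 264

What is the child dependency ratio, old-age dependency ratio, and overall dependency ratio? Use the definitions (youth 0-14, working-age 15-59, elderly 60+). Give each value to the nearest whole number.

Youth dependency ratio: 21
Old-age dependency ratio: 17
Total dependency ratio: 38

0–14: 1 681 + 1 810 + 1 839 = 5 330
15–59: 3 262 + 3 130 + 2 953 + 2 972 + 2 784 + 2 792 + 2 192 + 2 532 + 2 432 = 25 049
60+: 4 264
Youth dependency ratio = 5 330 / 25 049 × 100 = 21
Old-age dependency ratio = 4 264 / 25 049 × 100 = 17
Total dependency ratio = (5 330 + 4 264) / 25 049 × 100 = 9 594 / 25 049 × 100 = 38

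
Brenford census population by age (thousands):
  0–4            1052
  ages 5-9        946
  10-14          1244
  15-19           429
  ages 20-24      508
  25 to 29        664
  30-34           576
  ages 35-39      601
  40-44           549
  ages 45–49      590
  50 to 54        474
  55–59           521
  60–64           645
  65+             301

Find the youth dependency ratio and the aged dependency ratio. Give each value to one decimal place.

Youth dependency ratio: 58.3
Old-age dependency ratio: 5.4

0–14: 1052 + 946 + 1244 = 3242
15–64: 429 + 508 + 664 + 576 + 601 + 549 + 590 + 474 + 521 + 645 = 5557
65+: 301
Youth dependency ratio = 3242 / 5557 × 100 = 58.3
Old-age dependency ratio = 301 / 5557 × 100 = 5.4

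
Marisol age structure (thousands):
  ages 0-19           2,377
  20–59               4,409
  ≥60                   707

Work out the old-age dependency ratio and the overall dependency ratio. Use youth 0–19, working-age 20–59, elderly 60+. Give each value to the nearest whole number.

Old-age dependency ratio: 16
Total dependency ratio: 70

Old-age dependency ratio = 707 / 4,409 × 100 = 16
Total dependency ratio = (2,377 + 707) / 4,409 × 100 = 3,084 / 4,409 × 100 = 70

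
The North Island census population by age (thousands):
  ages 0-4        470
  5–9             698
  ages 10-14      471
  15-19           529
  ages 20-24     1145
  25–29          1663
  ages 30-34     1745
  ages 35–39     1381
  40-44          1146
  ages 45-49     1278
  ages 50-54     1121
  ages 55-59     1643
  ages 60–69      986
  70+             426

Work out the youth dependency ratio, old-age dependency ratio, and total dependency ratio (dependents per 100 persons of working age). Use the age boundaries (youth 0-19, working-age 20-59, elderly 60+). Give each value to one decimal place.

Youth dependency ratio: 19.5
Old-age dependency ratio: 12.7
Total dependency ratio: 32.2

0–19: 470 + 698 + 471 + 529 = 2168
20–59: 1145 + 1663 + 1745 + 1381 + 1146 + 1278 + 1121 + 1643 = 11122
60+: 986 + 426 = 1412
Youth dependency ratio = 2168 / 11122 × 100 = 19.5
Old-age dependency ratio = 1412 / 11122 × 100 = 12.7
Total dependency ratio = (2168 + 1412) / 11122 × 100 = 3580 / 11122 × 100 = 32.2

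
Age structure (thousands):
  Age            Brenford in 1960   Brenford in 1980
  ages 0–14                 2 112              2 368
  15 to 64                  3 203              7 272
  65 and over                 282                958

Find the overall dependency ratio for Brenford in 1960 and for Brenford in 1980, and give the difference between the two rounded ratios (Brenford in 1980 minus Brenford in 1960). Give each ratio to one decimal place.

Brenford in 1960: 74.7
Brenford in 1980: 45.7
Difference: -29.0

Brenford in 1960: (2 112 + 282) / 3 203 × 100 = 2 394 / 3 203 × 100 = 74.7
Brenford in 1980: (2 368 + 958) / 7 272 × 100 = 3 326 / 7 272 × 100 = 45.7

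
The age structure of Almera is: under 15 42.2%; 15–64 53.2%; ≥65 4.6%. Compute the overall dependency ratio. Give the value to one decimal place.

Total dependency ratio = (42.2 + 4.6) / 53.2 × 100 = 46.8 / 53.2 × 100 = 88.0

Total dependency ratio: 88.0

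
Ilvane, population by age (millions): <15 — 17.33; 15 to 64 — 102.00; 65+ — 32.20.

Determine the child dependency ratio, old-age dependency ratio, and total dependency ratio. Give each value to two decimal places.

Youth dependency ratio = 17.33 / 102.00 × 100 = 16.99
Old-age dependency ratio = 32.20 / 102.00 × 100 = 31.57
Total dependency ratio = (17.33 + 32.20) / 102.00 × 100 = 49.53 / 102.00 × 100 = 48.56

Youth dependency ratio: 16.99
Old-age dependency ratio: 31.57
Total dependency ratio: 48.56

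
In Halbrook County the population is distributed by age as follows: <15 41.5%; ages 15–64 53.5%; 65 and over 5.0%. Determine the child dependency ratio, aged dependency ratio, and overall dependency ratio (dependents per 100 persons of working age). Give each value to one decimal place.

Youth dependency ratio = 41.5 / 53.5 × 100 = 77.6
Old-age dependency ratio = 5.0 / 53.5 × 100 = 9.3
Total dependency ratio = (41.5 + 5.0) / 53.5 × 100 = 46.5 / 53.5 × 100 = 86.9

Youth dependency ratio: 77.6
Old-age dependency ratio: 9.3
Total dependency ratio: 86.9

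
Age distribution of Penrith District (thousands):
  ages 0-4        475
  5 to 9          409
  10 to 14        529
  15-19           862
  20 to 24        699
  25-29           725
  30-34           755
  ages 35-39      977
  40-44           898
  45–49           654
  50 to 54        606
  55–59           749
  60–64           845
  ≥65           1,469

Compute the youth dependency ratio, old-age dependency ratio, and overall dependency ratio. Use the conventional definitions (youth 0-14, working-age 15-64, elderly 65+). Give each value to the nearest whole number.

0–14: 475 + 409 + 529 = 1,413
15–64: 862 + 699 + 725 + 755 + 977 + 898 + 654 + 606 + 749 + 845 = 7,770
65+: 1,469
Youth dependency ratio = 1,413 / 7,770 × 100 = 18
Old-age dependency ratio = 1,469 / 7,770 × 100 = 19
Total dependency ratio = (1,413 + 1,469) / 7,770 × 100 = 2,882 / 7,770 × 100 = 37

Youth dependency ratio: 18
Old-age dependency ratio: 19
Total dependency ratio: 37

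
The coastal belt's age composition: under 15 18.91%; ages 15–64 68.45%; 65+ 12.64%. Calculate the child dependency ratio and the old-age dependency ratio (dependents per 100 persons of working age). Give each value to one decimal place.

Youth dependency ratio: 27.6
Old-age dependency ratio: 18.5

Youth dependency ratio = 18.91 / 68.45 × 100 = 27.6
Old-age dependency ratio = 12.64 / 68.45 × 100 = 18.5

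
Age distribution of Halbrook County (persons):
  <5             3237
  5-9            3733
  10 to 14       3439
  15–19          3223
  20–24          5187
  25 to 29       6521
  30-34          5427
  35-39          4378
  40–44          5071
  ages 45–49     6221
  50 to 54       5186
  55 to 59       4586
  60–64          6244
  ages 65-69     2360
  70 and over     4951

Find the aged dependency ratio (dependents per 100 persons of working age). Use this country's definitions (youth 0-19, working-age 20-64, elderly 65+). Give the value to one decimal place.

Old-age dependency ratio: 15.0

0–19: 3237 + 3733 + 3439 + 3223 = 13632
20–64: 5187 + 6521 + 5427 + 4378 + 5071 + 6221 + 5186 + 4586 + 6244 = 48821
65+: 2360 + 4951 = 7311
Old-age dependency ratio = 7311 / 48821 × 100 = 15.0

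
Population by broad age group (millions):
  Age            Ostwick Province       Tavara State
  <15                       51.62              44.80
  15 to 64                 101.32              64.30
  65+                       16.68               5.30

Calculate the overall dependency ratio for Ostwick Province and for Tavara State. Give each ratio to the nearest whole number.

Ostwick Province: 67
Tavara State: 78

Ostwick Province: (51.62 + 16.68) / 101.32 × 100 = 68.30 / 101.32 × 100 = 67
Tavara State: (44.80 + 5.30) / 64.30 × 100 = 50.10 / 64.30 × 100 = 78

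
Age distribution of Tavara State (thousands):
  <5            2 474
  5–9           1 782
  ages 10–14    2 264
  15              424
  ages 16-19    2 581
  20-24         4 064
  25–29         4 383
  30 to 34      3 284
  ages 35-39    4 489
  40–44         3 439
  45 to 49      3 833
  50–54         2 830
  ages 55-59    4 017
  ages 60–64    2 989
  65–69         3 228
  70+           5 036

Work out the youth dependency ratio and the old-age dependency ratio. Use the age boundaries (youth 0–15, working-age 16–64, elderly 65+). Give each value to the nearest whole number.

Youth dependency ratio: 19
Old-age dependency ratio: 23

0–15: 2 474 + 1 782 + 2 264 + 424 = 6 944
16–64: 2 581 + 4 064 + 4 383 + 3 284 + 4 489 + 3 439 + 3 833 + 2 830 + 4 017 + 2 989 = 35 909
65+: 3 228 + 5 036 = 8 264
Youth dependency ratio = 6 944 / 35 909 × 100 = 19
Old-age dependency ratio = 8 264 / 35 909 × 100 = 23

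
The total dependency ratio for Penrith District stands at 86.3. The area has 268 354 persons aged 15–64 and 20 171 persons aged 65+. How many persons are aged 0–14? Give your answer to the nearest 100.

Total dependency ratio = (youth + elderly) / working-age × 100
86.3 = (Y + 20 171) / 268 354 × 100
⇒ 211 400

Aged 0–14: 211 400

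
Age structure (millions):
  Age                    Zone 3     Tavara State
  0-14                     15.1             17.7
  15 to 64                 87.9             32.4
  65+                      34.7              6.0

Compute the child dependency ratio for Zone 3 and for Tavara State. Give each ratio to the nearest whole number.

Zone 3: 15.1 / 87.9 × 100 = 17
Tavara State: 17.7 / 32.4 × 100 = 55

Zone 3: 17
Tavara State: 55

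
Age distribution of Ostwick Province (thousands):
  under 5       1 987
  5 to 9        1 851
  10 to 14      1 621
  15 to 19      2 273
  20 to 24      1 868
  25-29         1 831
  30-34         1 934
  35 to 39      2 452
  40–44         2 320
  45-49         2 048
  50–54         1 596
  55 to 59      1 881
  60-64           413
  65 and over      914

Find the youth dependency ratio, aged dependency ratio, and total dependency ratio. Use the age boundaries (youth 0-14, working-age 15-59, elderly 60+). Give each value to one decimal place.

Youth dependency ratio: 30.0
Old-age dependency ratio: 7.3
Total dependency ratio: 37.3

0–14: 1 987 + 1 851 + 1 621 = 5 459
15–59: 2 273 + 1 868 + 1 831 + 1 934 + 2 452 + 2 320 + 2 048 + 1 596 + 1 881 = 18 203
60+: 413 + 914 = 1 327
Youth dependency ratio = 5 459 / 18 203 × 100 = 30.0
Old-age dependency ratio = 1 327 / 18 203 × 100 = 7.3
Total dependency ratio = (5 459 + 1 327) / 18 203 × 100 = 6 786 / 18 203 × 100 = 37.3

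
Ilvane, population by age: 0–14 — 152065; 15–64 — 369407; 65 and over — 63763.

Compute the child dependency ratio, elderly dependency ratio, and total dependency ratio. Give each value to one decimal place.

Youth dependency ratio = 152065 / 369407 × 100 = 41.2
Old-age dependency ratio = 63763 / 369407 × 100 = 17.3
Total dependency ratio = (152065 + 63763) / 369407 × 100 = 215828 / 369407 × 100 = 58.4

Youth dependency ratio: 41.2
Old-age dependency ratio: 17.3
Total dependency ratio: 58.4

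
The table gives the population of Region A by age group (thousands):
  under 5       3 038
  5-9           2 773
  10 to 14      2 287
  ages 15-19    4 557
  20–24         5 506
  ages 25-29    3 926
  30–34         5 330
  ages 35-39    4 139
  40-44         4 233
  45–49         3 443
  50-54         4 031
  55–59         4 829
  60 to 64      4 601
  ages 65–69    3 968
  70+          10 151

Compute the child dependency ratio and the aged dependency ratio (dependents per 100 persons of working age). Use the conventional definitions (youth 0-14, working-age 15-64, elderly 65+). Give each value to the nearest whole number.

Youth dependency ratio: 18
Old-age dependency ratio: 32

0–14: 3 038 + 2 773 + 2 287 = 8 098
15–64: 4 557 + 5 506 + 3 926 + 5 330 + 4 139 + 4 233 + 3 443 + 4 031 + 4 829 + 4 601 = 44 595
65+: 3 968 + 10 151 = 14 119
Youth dependency ratio = 8 098 / 44 595 × 100 = 18
Old-age dependency ratio = 14 119 / 44 595 × 100 = 32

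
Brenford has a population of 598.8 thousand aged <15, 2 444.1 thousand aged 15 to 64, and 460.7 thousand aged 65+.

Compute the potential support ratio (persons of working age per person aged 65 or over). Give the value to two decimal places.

Potential support ratio: 5.31

Potential support ratio = 2 444.1 / 460.7 = 5.31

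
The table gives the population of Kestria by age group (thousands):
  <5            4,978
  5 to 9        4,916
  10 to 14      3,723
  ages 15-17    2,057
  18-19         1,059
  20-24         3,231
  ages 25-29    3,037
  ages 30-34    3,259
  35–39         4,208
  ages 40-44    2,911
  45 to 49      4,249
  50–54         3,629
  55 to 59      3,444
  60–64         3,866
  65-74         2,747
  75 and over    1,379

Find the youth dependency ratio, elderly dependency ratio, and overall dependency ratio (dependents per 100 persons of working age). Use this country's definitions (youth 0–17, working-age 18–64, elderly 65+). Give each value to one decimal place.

Youth dependency ratio: 47.7
Old-age dependency ratio: 12.5
Total dependency ratio: 60.2

0–17: 4,978 + 4,916 + 3,723 + 2,057 = 15,674
18–64: 1,059 + 3,231 + 3,037 + 3,259 + 4,208 + 2,911 + 4,249 + 3,629 + 3,444 + 3,866 = 32,893
65+: 2,747 + 1,379 = 4,126
Youth dependency ratio = 15,674 / 32,893 × 100 = 47.7
Old-age dependency ratio = 4,126 / 32,893 × 100 = 12.5
Total dependency ratio = (15,674 + 4,126) / 32,893 × 100 = 19,800 / 32,893 × 100 = 60.2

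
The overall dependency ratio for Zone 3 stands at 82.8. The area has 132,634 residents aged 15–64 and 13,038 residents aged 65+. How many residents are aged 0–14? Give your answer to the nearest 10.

Aged 0–14: 96,780

Total dependency ratio = (youth + elderly) / working-age × 100
82.8 = (Y + 13,038) / 132,634 × 100
⇒ 96,780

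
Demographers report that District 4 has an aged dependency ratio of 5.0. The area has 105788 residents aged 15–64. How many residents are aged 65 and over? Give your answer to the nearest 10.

Old-age dependency ratio = elderly / working-age × 100
5.0 = E / 105788 × 100
⇒ 5290

Aged 65 and over: 5290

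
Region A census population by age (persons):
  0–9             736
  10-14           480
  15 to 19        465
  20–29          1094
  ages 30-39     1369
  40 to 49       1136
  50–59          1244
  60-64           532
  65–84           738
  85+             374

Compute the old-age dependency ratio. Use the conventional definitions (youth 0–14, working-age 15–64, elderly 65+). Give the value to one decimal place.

0–14: 736 + 480 = 1216
15–64: 465 + 1094 + 1369 + 1136 + 1244 + 532 = 5840
65+: 738 + 374 = 1112
Old-age dependency ratio = 1112 / 5840 × 100 = 19.0

Old-age dependency ratio: 19.0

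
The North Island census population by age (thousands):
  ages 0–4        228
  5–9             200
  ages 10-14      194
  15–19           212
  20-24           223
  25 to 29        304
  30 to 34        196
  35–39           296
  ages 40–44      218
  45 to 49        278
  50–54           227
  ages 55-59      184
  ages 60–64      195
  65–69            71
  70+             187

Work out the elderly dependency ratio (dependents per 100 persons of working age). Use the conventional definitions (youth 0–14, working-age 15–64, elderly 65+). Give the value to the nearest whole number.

0–14: 228 + 200 + 194 = 622
15–64: 212 + 223 + 304 + 196 + 296 + 218 + 278 + 227 + 184 + 195 = 2 333
65+: 71 + 187 = 258
Old-age dependency ratio = 258 / 2 333 × 100 = 11

Old-age dependency ratio: 11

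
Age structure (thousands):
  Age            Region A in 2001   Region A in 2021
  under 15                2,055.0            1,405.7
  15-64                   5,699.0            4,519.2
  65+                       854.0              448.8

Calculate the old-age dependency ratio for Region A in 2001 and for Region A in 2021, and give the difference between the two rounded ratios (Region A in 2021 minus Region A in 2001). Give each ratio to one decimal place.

Region A in 2001: 854.0 / 5,699.0 × 100 = 15.0
Region A in 2021: 448.8 / 4,519.2 × 100 = 9.9

Region A in 2001: 15.0
Region A in 2021: 9.9
Difference: -5.1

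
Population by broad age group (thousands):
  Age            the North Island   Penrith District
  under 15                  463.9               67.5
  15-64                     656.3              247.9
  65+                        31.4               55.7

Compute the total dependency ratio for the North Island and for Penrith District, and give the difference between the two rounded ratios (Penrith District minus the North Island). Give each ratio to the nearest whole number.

the North Island: (463.9 + 31.4) / 656.3 × 100 = 495.3 / 656.3 × 100 = 75
Penrith District: (67.5 + 55.7) / 247.9 × 100 = 123.2 / 247.9 × 100 = 50

the North Island: 75
Penrith District: 50
Difference: -25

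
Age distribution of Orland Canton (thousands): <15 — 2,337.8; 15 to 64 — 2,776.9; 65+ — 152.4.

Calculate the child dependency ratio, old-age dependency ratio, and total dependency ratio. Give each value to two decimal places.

Youth dependency ratio = 2,337.8 / 2,776.9 × 100 = 84.19
Old-age dependency ratio = 152.4 / 2,776.9 × 100 = 5.49
Total dependency ratio = (2,337.8 + 152.4) / 2,776.9 × 100 = 2,490.2 / 2,776.9 × 100 = 89.68

Youth dependency ratio: 84.19
Old-age dependency ratio: 5.49
Total dependency ratio: 89.68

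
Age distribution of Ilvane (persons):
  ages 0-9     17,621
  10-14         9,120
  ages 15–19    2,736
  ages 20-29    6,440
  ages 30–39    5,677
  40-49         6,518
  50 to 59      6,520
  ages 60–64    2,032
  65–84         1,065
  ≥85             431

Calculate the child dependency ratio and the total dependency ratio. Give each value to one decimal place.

0–14: 17,621 + 9,120 = 26,741
15–64: 2,736 + 6,440 + 5,677 + 6,518 + 6,520 + 2,032 = 29,923
65+: 1,065 + 431 = 1,496
Youth dependency ratio = 26,741 / 29,923 × 100 = 89.4
Total dependency ratio = (26,741 + 1,496) / 29,923 × 100 = 28,237 / 29,923 × 100 = 94.4

Youth dependency ratio: 89.4
Total dependency ratio: 94.4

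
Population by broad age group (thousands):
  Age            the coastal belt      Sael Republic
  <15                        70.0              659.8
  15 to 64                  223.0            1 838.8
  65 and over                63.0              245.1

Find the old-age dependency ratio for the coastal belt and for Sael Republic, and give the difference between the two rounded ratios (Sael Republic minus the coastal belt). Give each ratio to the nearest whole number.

the coastal belt: 28
Sael Republic: 13
Difference: -15

the coastal belt: 63.0 / 223.0 × 100 = 28
Sael Republic: 245.1 / 1 838.8 × 100 = 13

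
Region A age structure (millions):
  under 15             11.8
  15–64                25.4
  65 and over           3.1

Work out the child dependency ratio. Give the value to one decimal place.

Youth dependency ratio = 11.8 / 25.4 × 100 = 46.5

Youth dependency ratio: 46.5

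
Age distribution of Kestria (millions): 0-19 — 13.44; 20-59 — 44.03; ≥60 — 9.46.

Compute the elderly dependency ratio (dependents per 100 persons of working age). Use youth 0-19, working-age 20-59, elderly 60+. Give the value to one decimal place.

Old-age dependency ratio = 9.46 / 44.03 × 100 = 21.5

Old-age dependency ratio: 21.5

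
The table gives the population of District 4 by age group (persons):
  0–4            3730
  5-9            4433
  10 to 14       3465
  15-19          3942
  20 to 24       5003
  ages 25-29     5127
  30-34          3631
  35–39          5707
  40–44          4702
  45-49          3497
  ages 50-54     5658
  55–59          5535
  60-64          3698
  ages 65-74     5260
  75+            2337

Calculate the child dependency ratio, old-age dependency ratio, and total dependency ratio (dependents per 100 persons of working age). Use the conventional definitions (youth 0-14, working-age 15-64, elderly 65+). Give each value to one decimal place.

Youth dependency ratio: 25.0
Old-age dependency ratio: 16.3
Total dependency ratio: 41.3

0–14: 3730 + 4433 + 3465 = 11628
15–64: 3942 + 5003 + 5127 + 3631 + 5707 + 4702 + 3497 + 5658 + 5535 + 3698 = 46500
65+: 5260 + 2337 = 7597
Youth dependency ratio = 11628 / 46500 × 100 = 25.0
Old-age dependency ratio = 7597 / 46500 × 100 = 16.3
Total dependency ratio = (11628 + 7597) / 46500 × 100 = 19225 / 46500 × 100 = 41.3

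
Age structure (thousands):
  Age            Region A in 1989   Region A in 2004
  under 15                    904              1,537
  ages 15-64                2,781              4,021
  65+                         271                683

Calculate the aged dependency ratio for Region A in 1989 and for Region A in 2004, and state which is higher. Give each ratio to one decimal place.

Region A in 1989: 271 / 2,781 × 100 = 9.7
Region A in 2004: 683 / 4,021 × 100 = 17.0

Region A in 1989: 9.7
Region A in 2004: 17.0
Higher: Region A in 2004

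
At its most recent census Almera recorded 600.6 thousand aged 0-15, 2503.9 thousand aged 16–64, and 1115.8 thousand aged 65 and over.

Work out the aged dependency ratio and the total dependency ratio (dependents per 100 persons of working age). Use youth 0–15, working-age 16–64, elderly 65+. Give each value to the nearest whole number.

Old-age dependency ratio = 1115.8 / 2503.9 × 100 = 45
Total dependency ratio = (600.6 + 1115.8) / 2503.9 × 100 = 1716.4 / 2503.9 × 100 = 69

Old-age dependency ratio: 45
Total dependency ratio: 69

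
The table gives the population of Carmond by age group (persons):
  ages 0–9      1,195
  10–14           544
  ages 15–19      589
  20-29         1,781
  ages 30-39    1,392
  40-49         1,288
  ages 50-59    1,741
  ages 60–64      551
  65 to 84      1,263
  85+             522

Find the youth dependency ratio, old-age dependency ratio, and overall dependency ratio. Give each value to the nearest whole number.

0–14: 1,195 + 544 = 1,739
15–64: 589 + 1,781 + 1,392 + 1,288 + 1,741 + 551 = 7,342
65+: 1,263 + 522 = 1,785
Youth dependency ratio = 1,739 / 7,342 × 100 = 24
Old-age dependency ratio = 1,785 / 7,342 × 100 = 24
Total dependency ratio = (1,739 + 1,785) / 7,342 × 100 = 3,524 / 7,342 × 100 = 48

Youth dependency ratio: 24
Old-age dependency ratio: 24
Total dependency ratio: 48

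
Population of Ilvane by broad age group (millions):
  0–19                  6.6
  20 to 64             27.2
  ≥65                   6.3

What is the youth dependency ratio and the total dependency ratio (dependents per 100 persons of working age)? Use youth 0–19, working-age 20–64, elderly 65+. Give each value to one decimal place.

Youth dependency ratio: 24.3
Total dependency ratio: 47.4

Youth dependency ratio = 6.6 / 27.2 × 100 = 24.3
Total dependency ratio = (6.6 + 6.3) / 27.2 × 100 = 12.9 / 27.2 × 100 = 47.4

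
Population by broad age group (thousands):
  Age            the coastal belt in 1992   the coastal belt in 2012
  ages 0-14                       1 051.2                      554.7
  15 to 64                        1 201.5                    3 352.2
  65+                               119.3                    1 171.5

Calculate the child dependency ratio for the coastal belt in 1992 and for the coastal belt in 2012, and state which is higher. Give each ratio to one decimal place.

the coastal belt in 1992: 1 051.2 / 1 201.5 × 100 = 87.5
the coastal belt in 2012: 554.7 / 3 352.2 × 100 = 16.5

the coastal belt in 1992: 87.5
the coastal belt in 2012: 16.5
Higher: the coastal belt in 1992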